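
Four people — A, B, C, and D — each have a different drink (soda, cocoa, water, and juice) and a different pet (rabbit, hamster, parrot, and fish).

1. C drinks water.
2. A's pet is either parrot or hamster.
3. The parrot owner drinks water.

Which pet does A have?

hamster

With clues 1–2, fish and rabbit are impossible for A's pet.
With clues 1–3, parrot is impossible for A's pet.
That leaves hamster.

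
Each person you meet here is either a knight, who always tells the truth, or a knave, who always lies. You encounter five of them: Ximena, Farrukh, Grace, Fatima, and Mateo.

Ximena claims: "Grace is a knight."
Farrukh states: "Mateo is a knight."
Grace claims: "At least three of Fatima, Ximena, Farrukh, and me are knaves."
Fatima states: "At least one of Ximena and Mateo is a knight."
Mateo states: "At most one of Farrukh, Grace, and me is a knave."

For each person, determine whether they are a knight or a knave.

Ximena: knave, Farrukh: knight, Grace: knave, Fatima: knight, Mateo: knight

Consider Ximena. Suppose Ximena is a knight.
Then no assignment of the remaining roles makes every statement match its speaker's type — contradiction.
So Ximena is a knave.
Consider Farrukh. Suppose Farrukh is a knave.
Then no assignment of the remaining roles makes every statement match its speaker's type — contradiction.
So Farrukh is a knight.
Consider Grace. Suppose Grace is a knight.
Then Ximena's statement comes out true, contradicting Ximena being a knave.
So Grace is a knave.
Consider Fatima. Suppose Fatima is a knave.
Then Grace's statement comes out true, contradicting Grace being a knave.
So Fatima is a knight.
Consider Mateo. Suppose Mateo is a knave.
Then Farrukh's statement comes out false, contradicting Farrukh being a knight.
So Mateo is a knight.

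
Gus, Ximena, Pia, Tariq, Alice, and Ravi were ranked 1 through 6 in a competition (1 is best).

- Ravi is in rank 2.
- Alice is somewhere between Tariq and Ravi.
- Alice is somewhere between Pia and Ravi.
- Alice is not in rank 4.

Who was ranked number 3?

With clue 1, Ravi is ruled out for rank 3.
With clues 1–2, Tariq is ruled out for rank 3.
With clues 1–3, Pia is ruled out for rank 3.
With clues 1–4, Gus and Ximena are ruled out for rank 3.
So rank 3 is Alice.

Alice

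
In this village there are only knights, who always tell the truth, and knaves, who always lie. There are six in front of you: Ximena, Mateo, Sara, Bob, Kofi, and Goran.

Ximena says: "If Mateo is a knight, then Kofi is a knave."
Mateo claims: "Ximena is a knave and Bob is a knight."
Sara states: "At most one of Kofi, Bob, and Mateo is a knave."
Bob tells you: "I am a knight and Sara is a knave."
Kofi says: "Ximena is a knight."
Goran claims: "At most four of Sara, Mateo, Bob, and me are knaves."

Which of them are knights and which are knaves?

Ximena: knight, Mateo: knave, Sara: knave, Bob: knave, Kofi: knight, Goran: knight

Regardless of anyone's role, Goran's statement is true, so Goran is a knight.
Consider Ximena. Suppose Ximena is a knave.
Then no assignment of the remaining roles makes every statement match its speaker's type — contradiction.
So Ximena is a knight.
With that fixed, Mateo's statement is false, so Mateo is a knave.
With that fixed, Kofi's statement is true, so Kofi is a knight.
Consider Sara. Suppose Sara is a knight.
Then no assignment of the remaining roles makes every statement match its speaker's type — contradiction.
So Sara is a knave.
Consider Bob. Suppose Bob is a knight.
Then Sara's statement comes out true, contradicting Sara being a knave.
So Bob is a knave.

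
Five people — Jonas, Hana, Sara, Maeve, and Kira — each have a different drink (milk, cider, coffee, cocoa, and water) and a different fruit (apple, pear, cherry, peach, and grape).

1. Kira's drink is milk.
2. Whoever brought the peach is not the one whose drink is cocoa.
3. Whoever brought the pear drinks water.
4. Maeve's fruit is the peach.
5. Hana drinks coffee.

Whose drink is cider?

Maeve

Clue 1 rules out Kira for the one with drink cider.
With clues 1–5, Hana, Jonas, and Sara are impossible for the one with drink cider.
That leaves Maeve.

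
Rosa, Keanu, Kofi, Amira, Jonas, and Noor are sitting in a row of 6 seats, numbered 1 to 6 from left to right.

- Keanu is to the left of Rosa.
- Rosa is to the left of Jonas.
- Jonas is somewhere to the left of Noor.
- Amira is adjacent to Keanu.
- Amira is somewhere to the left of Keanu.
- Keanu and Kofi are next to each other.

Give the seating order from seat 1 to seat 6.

From clue 1: Rosa is in {2,3,4,5,6}.
From clues 1–2: Rosa is in {2,3,4,5}.
From clues 1–3: Rosa is in {2,3,4}.
From clues 1–4: Rosa is in {3,4}.
From clues 1–6: Amira → seat 1, Keanu → seat 2, Kofi → seat 3, Rosa → seat 4, Jonas → seat 5, Noor → seat 6.

Amira, Keanu, Kofi, Rosa, Jonas, Noor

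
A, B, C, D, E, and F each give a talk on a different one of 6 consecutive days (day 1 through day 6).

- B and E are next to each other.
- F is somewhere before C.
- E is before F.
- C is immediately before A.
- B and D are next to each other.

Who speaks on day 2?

With clues 1–3, C and F are ruled out for day 2.
With clues 1–4, A and D are ruled out for day 2.
With clues 1–5, E is ruled out for day 2.
So day 2 is B.

B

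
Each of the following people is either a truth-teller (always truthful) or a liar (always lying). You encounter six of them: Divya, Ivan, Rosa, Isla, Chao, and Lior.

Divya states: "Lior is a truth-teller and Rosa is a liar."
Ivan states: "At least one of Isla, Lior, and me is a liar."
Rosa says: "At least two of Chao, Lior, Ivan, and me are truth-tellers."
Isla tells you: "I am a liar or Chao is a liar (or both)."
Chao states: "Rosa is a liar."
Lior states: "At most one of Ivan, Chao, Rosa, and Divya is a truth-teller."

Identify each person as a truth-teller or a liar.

Consider Divya. Suppose Divya is a truth-teller.
Then no assignment of the remaining roles makes every statement match its speaker's type — contradiction.
So Divya is a liar.
Consider Ivan. Suppose Ivan is a liar.
Then Ivan's own statement would have to be false, but it can't be — contradiction.
So Ivan is a truth-teller.
Consider Rosa. Suppose Rosa is a liar.
Then no assignment of the remaining roles makes every statement match its speaker's type — contradiction.
So Rosa is a truth-teller.
With that fixed, Chao's statement is false, so Chao is a liar.
With that fixed, Lior's statement is false, so Lior is a liar.
With that fixed, Isla's statement is true, so Isla is a truth-teller.

Divya: liar, Ivan: truth-teller, Rosa: truth-teller, Isla: truth-teller, Chao: liar, Lior: liar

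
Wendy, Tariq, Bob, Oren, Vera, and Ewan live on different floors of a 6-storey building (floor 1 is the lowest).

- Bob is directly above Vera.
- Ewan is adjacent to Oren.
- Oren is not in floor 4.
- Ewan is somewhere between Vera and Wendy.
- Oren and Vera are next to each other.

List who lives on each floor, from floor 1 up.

From clue 1: Bob is in {2,3,4,5,6}.
From clues 1–4: Oren is in {2,3,5}.
From clues 1–5: Wendy → floor 1, Ewan → floor 2, Oren → floor 3, Vera → floor 4, Bob → floor 5, Tariq → floor 6.

Wendy, Ewan, Oren, Vera, Bob, Tariq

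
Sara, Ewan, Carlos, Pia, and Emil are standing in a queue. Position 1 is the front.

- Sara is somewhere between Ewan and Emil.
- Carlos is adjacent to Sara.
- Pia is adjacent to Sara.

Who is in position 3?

Sara

With clues 1–2, Emil, Ewan, and Pia are ruled out for position 3.
With clues 1–3, Carlos is ruled out for position 3.
So position 3 is Sara.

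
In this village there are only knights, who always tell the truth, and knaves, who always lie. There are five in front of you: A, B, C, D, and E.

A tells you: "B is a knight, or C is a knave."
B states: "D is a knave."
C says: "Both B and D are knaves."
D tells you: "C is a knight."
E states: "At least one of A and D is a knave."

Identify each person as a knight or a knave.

A: knight, B: knight, C: knave, D: knave, E: knight

Consider A. Suppose A is a knave.
Then no assignment of the remaining roles makes every statement match its speaker's type — contradiction.
So A is a knight.
Consider B. Suppose B is a knave.
Then no assignment of the remaining roles makes every statement match its speaker's type — contradiction.
So B is a knight.
With that fixed, C's statement is false, so C is a knave.
With that fixed, D's statement is false, so D is a knave.
With that fixed, E's statement is true, so E is a knight.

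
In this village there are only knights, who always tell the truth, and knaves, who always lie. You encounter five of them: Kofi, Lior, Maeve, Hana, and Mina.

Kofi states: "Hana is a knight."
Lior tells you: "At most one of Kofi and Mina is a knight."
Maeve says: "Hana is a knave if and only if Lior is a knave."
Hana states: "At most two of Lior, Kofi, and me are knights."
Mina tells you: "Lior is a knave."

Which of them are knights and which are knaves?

Kofi: knight, Lior: knave, Maeve: knave, Hana: knight, Mina: knight

Consider Kofi. Suppose Kofi is a knave.
Then no assignment of the remaining roles makes every statement match its speaker's type — contradiction.
So Kofi is a knight.
Consider Lior. Suppose Lior is a knight.
Then whichever role Hana has, Hana's statement has the wrong truth value — contradiction.
So Lior is a knave.
With that fixed, Hana's statement is true, so Hana is a knight.
With that fixed, Mina's statement is true, so Mina is a knight.
With that fixed, Maeve's statement is false, so Maeve is a knave.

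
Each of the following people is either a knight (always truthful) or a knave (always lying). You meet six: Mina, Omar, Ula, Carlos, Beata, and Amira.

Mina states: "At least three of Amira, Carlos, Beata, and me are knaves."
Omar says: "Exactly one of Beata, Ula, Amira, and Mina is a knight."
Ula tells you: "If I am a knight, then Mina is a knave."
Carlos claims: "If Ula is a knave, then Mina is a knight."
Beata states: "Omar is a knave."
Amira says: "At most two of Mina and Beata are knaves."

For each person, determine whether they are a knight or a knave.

Regardless of anyone's role, Amira's statement is true, so Amira is a knight.
Consider Mina. Suppose Mina is a knight.
Then Mina's own statement would have to be true, but it can't be — contradiction.
So Mina is a knave.
With that fixed, Ula's statement is true, so Ula is a knight.
With that fixed, Carlos's statement is true, so Carlos is a knight.
With that fixed, Omar's statement is false, so Omar is a knave.
With that fixed, Beata's statement is true, so Beata is a knight.

Mina: knave, Omar: knave, Ula: knight, Carlos: knight, Beata: knight, Amira: knight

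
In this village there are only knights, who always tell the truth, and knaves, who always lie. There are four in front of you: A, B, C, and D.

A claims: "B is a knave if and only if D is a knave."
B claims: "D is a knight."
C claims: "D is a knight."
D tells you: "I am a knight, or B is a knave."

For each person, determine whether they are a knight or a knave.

Consider A. Suppose A is a knave.
Then no assignment of the remaining roles makes every statement match its speaker's type — contradiction.
So A is a knight.
Consider B. Suppose B is a knave.
Then no assignment of the remaining roles makes every statement match its speaker's type — contradiction.
So B is a knight.
Consider C. Suppose C is a knave.
Then no assignment of the remaining roles makes every statement match its speaker's type — contradiction.
So C is a knight.
Consider D. Suppose D is a knave.
Then A's statement comes out false, contradicting A being a knight.
So D is a knight.

A: knight, B: knight, C: knight, D: knight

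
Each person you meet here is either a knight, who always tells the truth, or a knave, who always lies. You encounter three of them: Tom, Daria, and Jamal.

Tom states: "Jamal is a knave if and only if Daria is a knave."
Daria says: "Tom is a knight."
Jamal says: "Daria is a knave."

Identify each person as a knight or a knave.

Consider Tom. Suppose Tom is a knight.
Then no assignment of the remaining roles makes every statement match its speaker's type — contradiction.
So Tom is a knave.
With that fixed, Daria's statement is false, so Daria is a knave.
With that fixed, Jamal's statement is true, so Jamal is a knight.

Tom: knave, Daria: knave, Jamal: knight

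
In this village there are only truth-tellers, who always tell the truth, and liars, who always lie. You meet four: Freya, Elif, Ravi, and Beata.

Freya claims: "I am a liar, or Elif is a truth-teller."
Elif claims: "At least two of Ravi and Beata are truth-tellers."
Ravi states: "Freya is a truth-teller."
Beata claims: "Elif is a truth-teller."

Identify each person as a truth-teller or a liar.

Consider Freya. Suppose Freya is a liar.
Then Freya's own statement would have to be false, but it can't be — contradiction.
So Freya is a truth-teller.
With that fixed, Ravi's statement is true, so Ravi is a truth-teller.
Consider Elif. Suppose Elif is a liar.
Then Freya's statement comes out false, contradicting Freya being a truth-teller.
So Elif is a truth-teller.
With that fixed, Beata's statement is true, so Beata is a truth-teller.

Freya: truth-teller, Elif: truth-teller, Ravi: truth-teller, Beata: truth-teller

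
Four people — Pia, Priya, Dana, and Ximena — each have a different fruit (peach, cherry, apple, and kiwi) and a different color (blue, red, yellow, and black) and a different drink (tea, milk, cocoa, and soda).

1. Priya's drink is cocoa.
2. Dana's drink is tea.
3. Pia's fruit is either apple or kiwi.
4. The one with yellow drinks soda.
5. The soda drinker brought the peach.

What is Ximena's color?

yellow

With clues 1–5, black, blue, and red are impossible for Ximena's color.
That leaves yellow.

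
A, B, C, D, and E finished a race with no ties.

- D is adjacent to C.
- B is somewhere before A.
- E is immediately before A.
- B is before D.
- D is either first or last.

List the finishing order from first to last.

From clues 1–2: A is in {2,3,4,5}.
From clues 1–3: A is in {3,5}.
From clues 1–4: B → place 1.
From clues 1–5: E → place 2, A → place 3, C → place 4, D → place 5.

B, E, A, C, D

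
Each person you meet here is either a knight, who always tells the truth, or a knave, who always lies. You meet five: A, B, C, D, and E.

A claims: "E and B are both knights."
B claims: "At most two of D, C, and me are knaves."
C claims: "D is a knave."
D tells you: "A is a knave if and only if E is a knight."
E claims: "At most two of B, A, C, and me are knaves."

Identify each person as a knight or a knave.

A: knight, B: knight, C: knight, D: knave, E: knight

Consider A. Suppose A is a knave.
Then no assignment of the remaining roles makes every statement match its speaker's type — contradiction.
So A is a knight.
Consider B. Suppose B is a knave.
Then A's statement comes out false, contradicting A being a knight.
So B is a knight.
With that fixed, E's statement is true, so E is a knight.
With that fixed, D's statement is false, so D is a knave.
With that fixed, C's statement is true, so C is a knight.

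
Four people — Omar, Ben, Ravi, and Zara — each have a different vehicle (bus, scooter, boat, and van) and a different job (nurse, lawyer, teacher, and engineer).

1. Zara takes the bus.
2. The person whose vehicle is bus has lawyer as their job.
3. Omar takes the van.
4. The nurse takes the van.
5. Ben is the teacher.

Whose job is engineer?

With clues 1–2, Zara is impossible for the one with job engineer.
With clues 1–4, Omar is impossible for the one with job engineer.
With clues 1–5, Ben is impossible for the one with job engineer.
That leaves Ravi.

Ravi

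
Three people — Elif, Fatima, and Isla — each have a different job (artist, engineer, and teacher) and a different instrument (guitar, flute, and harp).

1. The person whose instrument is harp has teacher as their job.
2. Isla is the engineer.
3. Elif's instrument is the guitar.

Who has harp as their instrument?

Fatima

With clues 1–2, Isla is impossible for the one with instrument harp.
With clues 1–3, Elif is impossible for the one with instrument harp.
That leaves Fatima.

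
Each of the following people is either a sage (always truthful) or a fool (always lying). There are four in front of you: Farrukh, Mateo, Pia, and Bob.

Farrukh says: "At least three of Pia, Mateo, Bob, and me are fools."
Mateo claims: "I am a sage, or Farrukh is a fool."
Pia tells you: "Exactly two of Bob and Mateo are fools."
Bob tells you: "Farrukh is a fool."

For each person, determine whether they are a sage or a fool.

Consider Farrukh. Suppose Farrukh is a sage.
Then no assignment of the remaining roles makes every statement match its speaker's type — contradiction.
So Farrukh is a fool.
With that fixed, Mateo's statement is true, so Mateo is a sage.
With that fixed, Pia's statement is false, so Pia is a fool.
With that fixed, Bob's statement is true, so Bob is a sage.

Farrukh: fool, Mateo: sage, Pia: fool, Bob: sage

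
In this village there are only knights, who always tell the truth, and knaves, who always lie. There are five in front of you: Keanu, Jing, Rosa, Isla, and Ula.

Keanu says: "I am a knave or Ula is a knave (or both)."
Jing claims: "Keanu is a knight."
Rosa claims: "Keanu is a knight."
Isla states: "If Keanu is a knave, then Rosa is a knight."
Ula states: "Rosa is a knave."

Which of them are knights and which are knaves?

Consider Keanu. Suppose Keanu is a knave.
Then Keanu's own statement would have to be false, but it can't be — contradiction.
So Keanu is a knight.
With that fixed, Jing's statement is true, so Jing is a knight.
With that fixed, Rosa's statement is true, so Rosa is a knight.
With that fixed, Isla's statement is true, so Isla is a knight.
With that fixed, Ula's statement is false, so Ula is a knave.

Keanu: knight, Jing: knight, Rosa: knight, Isla: knight, Ula: knave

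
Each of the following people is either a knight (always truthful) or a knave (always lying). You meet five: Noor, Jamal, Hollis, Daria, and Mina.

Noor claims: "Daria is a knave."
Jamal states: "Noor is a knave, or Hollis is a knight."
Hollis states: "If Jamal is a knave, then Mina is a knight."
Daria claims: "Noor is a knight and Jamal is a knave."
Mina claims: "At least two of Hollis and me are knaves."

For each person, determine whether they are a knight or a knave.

Consider Noor. Suppose Noor is a knave.
Then no assignment of the remaining roles makes every statement match its speaker's type — contradiction.
So Noor is a knight.
Consider Jamal. Suppose Jamal is a knave.
Then no assignment of the remaining roles makes every statement match its speaker's type — contradiction.
So Jamal is a knight.
With that fixed, Hollis's statement is true, so Hollis is a knight.
With that fixed, Daria's statement is false, so Daria is a knave.
With that fixed, Mina's statement is false, so Mina is a knave.

Noor: knight, Jamal: knight, Hollis: knight, Daria: knave, Mina: knave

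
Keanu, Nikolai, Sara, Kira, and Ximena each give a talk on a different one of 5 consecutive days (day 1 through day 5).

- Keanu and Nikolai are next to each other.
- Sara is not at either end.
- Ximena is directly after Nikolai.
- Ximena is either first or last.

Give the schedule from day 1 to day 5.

From clues 1–2: Sara is in {2,3,4}.
From clues 1–3: Keanu is in {1,3}.
From clues 1–4: Kira → day 1, Sara → day 2, Keanu → day 3, Nikolai → day 4, Ximena → day 5.

Kira, Sara, Keanu, Nikolai, Ximena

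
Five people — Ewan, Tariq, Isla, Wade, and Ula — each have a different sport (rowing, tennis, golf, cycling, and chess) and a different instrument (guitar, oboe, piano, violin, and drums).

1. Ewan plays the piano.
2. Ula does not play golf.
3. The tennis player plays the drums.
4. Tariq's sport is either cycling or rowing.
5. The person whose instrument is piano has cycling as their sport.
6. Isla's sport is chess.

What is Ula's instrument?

drums

Clue 1 rules out piano for Ula's instrument.
With clues 1–6, guitar, oboe, and violin are impossible for Ula's instrument.
That leaves drums.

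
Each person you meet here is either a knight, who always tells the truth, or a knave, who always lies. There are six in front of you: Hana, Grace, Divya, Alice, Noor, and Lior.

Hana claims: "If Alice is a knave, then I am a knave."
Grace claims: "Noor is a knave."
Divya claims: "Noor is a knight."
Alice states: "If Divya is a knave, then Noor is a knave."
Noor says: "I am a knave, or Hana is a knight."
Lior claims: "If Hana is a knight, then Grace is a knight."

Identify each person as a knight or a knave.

Hana: knight, Grace: knave, Divya: knight, Alice: knight, Noor: knight, Lior: knave

Consider Hana. Suppose Hana is a knave.
Then Hana's own statement would have to be false, but it can't be — contradiction.
So Hana is a knight.
With that fixed, Noor's statement is true, so Noor is a knight.
With that fixed, Grace's statement is false, so Grace is a knave.
With that fixed, Divya's statement is true, so Divya is a knight.
With that fixed, Alice's statement is true, so Alice is a knight.
With that fixed, Lior's statement is false, so Lior is a knave.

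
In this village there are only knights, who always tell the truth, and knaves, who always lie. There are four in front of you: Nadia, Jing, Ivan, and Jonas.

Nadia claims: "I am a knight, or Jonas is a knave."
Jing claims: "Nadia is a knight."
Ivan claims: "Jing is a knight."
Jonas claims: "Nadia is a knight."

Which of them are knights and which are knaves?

Consider Nadia. Suppose Nadia is a knave.
Then no assignment of the remaining roles makes every statement match its speaker's type — contradiction.
So Nadia is a knight.
With that fixed, Jing's statement is true, so Jing is a knight.
With that fixed, Ivan's statement is true, so Ivan is a knight.
With that fixed, Jonas's statement is true, so Jonas is a knight.

Nadia: knight, Jing: knight, Ivan: knight, Jonas: knight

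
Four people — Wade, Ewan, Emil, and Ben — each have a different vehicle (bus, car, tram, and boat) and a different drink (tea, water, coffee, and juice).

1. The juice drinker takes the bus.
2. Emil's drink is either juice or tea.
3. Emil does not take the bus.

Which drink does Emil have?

tea

With clues 1–2, coffee and water are impossible for Emil's drink.
With clues 1–3, juice is impossible for Emil's drink.
That leaves tea.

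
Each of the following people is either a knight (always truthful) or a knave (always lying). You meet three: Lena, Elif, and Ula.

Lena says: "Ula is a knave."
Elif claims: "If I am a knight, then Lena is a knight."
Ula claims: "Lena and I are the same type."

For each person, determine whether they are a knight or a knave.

Lena: knight, Elif: knight, Ula: knave

Consider Lena. Suppose Lena is a knave.
Then whichever role Elif has, Elif's statement has the wrong truth value — contradiction.
So Lena is a knight.
With that fixed, Elif's statement is true, so Elif is a knight.
Consider Ula. Suppose Ula is a knight.
Then Lena's statement comes out false, contradicting Lena being a knight.
So Ula is a knave.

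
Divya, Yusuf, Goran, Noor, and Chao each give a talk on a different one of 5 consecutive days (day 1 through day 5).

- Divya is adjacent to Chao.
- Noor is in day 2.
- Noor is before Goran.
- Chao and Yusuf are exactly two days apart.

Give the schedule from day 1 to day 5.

Yusuf, Noor, Chao, Divya, Goran

From clues 1–2: Noor → day 2.
From clues 1–3: Yusuf → day 1.
From clues 1–4: Chao → day 3, Divya → day 4, Goran → day 5.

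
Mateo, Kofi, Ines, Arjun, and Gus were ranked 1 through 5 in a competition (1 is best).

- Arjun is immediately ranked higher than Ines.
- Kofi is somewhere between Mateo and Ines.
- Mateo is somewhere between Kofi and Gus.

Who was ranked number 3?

Kofi

With clues 1–2, Mateo is ruled out for rank 3.
With clues 1–3, Arjun, Gus, and Ines are ruled out for rank 3.
So rank 3 is Kofi.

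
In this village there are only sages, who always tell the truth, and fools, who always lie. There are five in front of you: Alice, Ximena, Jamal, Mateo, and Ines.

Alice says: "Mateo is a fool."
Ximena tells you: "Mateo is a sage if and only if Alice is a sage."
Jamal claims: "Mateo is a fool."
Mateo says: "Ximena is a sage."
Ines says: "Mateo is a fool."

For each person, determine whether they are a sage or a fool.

Consider Alice. Suppose Alice is a fool.
Then no assignment of the remaining roles makes every statement match its speaker's type — contradiction.
So Alice is a sage.
Consider Ximena. Suppose Ximena is a sage.
Then no assignment of the remaining roles makes every statement match its speaker's type — contradiction.
So Ximena is a fool.
With that fixed, Mateo's statement is false, so Mateo is a fool.
With that fixed, Ines's statement is true, so Ines is a sage.
With that fixed, Jamal's statement is true, so Jamal is a sage.

Alice: sage, Ximena: fool, Jamal: sage, Mateo: fool, Ines: sage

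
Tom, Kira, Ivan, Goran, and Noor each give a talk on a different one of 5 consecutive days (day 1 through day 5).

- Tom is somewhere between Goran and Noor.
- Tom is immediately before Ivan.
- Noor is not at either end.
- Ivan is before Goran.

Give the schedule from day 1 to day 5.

Kira, Noor, Tom, Ivan, Goran

From clue 1: Tom is in {2,3,4}.
From clues 1–2: Tom is in {2,3}.
From clues 1–4: Kira → day 1, Noor → day 2, Tom → day 3, Ivan → day 4, Goran → day 5.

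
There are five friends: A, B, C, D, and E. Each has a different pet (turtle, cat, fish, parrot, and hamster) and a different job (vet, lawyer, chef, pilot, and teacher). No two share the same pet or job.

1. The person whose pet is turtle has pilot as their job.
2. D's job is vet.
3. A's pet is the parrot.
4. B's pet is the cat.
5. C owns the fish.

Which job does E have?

With clues 1–2, vet is impossible for E's job.
With clues 1–5, chef, lawyer, and teacher are impossible for E's job.
That leaves pilot.

pilot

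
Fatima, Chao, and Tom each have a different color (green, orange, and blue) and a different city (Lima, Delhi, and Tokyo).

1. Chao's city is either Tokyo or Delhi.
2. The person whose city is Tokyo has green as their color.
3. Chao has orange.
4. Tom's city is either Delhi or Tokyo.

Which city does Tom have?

With clues 1–3, Delhi is impossible for Tom's city.
With clues 1–4, Lima is impossible for Tom's city.
That leaves Tokyo.

Tokyo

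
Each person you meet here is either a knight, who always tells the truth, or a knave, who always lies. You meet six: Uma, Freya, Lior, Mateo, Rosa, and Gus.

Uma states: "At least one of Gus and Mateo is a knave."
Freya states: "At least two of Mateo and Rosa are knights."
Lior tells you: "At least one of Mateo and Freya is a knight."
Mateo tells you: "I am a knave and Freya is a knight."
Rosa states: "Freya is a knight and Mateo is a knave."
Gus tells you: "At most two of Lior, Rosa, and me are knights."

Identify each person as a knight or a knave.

Uma: knight, Freya: knave, Lior: knave, Mateo: knave, Rosa: knave, Gus: knight

Consider Uma. Suppose Uma is a knave.
Then no assignment of the remaining roles makes every statement match its speaker's type — contradiction.
So Uma is a knight.
Consider Freya. Suppose Freya is a knight.
Then whichever role Mateo has, Mateo's statement has the wrong truth value — contradiction.
So Freya is a knave.
With that fixed, Mateo's statement is false, so Mateo is a knave.
With that fixed, Rosa's statement is false, so Rosa is a knave.
With that fixed, Gus's statement is true, so Gus is a knight.
With that fixed, Lior's statement is false, so Lior is a knave.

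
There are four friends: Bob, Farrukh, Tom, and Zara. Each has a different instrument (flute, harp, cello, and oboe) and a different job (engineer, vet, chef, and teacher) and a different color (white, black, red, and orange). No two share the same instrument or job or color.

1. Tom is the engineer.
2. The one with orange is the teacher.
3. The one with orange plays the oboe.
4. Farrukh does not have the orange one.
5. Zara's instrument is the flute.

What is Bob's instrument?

oboe

With clues 1–5, cello, flute, and harp are impossible for Bob's instrument.
That leaves oboe.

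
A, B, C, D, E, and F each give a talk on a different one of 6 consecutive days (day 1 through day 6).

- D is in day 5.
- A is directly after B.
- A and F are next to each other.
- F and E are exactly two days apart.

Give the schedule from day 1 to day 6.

From clue 1: D → day 5.
From clues 1–2: A is in {2,3,4}.
From clues 1–3: A is in {2,3}.
From clues 1–4: C → day 1, B → day 2, A → day 3, F → day 4, E → day 6.

C, B, A, F, D, E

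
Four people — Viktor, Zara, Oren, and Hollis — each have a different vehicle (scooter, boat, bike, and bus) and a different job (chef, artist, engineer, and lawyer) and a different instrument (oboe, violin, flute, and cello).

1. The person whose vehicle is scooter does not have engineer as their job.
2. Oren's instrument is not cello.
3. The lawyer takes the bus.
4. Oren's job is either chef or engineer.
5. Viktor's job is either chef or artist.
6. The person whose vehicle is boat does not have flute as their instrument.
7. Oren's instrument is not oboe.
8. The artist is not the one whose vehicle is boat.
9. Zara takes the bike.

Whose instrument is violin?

With clues 1–9, Hollis, Viktor, and Zara are impossible for the one with instrument violin.
That leaves Oren.

Oren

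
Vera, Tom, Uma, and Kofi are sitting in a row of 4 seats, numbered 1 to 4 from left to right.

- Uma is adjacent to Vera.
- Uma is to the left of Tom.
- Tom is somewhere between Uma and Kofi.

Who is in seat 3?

With clues 1–3, Kofi, Uma, and Vera are ruled out for seat 3.
So seat 3 is Tom.

Tom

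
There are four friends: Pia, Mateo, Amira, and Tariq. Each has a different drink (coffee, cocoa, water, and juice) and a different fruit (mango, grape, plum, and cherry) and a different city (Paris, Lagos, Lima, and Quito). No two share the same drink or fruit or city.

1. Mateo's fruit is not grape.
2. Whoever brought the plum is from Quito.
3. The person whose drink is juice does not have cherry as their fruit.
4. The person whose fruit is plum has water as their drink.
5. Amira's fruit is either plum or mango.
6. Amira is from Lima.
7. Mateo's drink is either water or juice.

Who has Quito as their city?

Mateo

With clues 1–6, Amira is impossible for the one with city Quito.
With clues 1–7, Pia and Tariq are impossible for the one with city Quito.
That leaves Mateo.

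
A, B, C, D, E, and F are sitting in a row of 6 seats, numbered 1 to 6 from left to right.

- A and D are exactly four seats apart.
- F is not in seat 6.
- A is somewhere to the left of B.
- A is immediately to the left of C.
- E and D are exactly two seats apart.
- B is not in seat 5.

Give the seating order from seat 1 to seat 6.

A, C, E, F, D, B

From clue 1: A is in {1,2,5,6}.
From clues 1–3: A is in {1,2,5}.
From clues 1–4: A is in {1,2}.
From clues 1–6: A → seat 1, C → seat 2, E → seat 3, F → seat 4, D → seat 5, B → seat 6.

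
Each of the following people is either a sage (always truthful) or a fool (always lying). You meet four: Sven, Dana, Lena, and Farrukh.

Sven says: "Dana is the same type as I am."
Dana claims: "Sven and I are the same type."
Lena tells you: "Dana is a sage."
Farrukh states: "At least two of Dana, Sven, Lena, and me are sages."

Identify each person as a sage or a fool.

Sven: sage, Dana: sage, Lena: sage, Farrukh: sage

Consider Sven. Suppose Sven is a fool.
Then whichever role Dana has, Dana's statement has the wrong truth value — contradiction.
So Sven is a sage.
Consider Dana. Suppose Dana is a fool.
Then Sven's statement comes out false, contradicting Sven being a sage.
So Dana is a sage.
With that fixed, Lena's statement is true, so Lena is a sage.
With that fixed, Farrukh's statement is true, so Farrukh is a sage.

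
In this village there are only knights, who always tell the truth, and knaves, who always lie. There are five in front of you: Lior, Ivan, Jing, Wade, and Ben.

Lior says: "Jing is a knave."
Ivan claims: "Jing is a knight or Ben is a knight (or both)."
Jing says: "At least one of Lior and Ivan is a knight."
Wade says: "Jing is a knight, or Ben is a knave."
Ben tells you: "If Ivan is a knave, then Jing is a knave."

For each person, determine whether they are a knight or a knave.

Consider Lior. Suppose Lior is a knight.
Then no assignment of the remaining roles makes every statement match its speaker's type — contradiction.
So Lior is a knave.
Consider Ivan. Suppose Ivan is a knave.
Then no assignment of the remaining roles makes every statement match its speaker's type — contradiction.
So Ivan is a knight.
With that fixed, Jing's statement is true, so Jing is a knight.
With that fixed, Wade's statement is true, so Wade is a knight.
With that fixed, Ben's statement is true, so Ben is a knight.

Lior: knave, Ivan: knight, Jing: knight, Wade: knight, Ben: knight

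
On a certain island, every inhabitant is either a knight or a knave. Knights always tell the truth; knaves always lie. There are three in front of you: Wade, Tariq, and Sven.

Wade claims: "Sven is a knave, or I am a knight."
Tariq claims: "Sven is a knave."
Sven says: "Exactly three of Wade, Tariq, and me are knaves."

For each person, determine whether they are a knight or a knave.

Consider Wade. Suppose Wade is a knave.
Then no assignment of the remaining roles makes every statement match its speaker's type — contradiction.
So Wade is a knight.
With that fixed, Sven's statement is false, so Sven is a knave.
With that fixed, Tariq's statement is true, so Tariq is a knight.

Wade: knight, Tariq: knight, Sven: knave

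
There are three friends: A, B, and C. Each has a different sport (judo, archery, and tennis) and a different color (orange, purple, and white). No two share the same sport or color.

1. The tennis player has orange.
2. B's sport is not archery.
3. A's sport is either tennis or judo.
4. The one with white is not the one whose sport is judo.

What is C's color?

With clues 1–3, orange is impossible for C's color.
With clues 1–4, purple is impossible for C's color.
That leaves white.

white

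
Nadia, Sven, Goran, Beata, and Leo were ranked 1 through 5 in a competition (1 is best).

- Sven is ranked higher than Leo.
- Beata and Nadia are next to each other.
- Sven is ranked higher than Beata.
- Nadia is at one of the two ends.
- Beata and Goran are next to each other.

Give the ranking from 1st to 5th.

Sven, Leo, Goran, Beata, Nadia

From clue 1: Sven is in {1,2,3,4}.
From clues 1–3: Sven is in {1,2}.
From clues 1–4: Beata → rank 4, Nadia → rank 5.
From clues 1–5: Sven → rank 1, Leo → rank 2, Goran → rank 3.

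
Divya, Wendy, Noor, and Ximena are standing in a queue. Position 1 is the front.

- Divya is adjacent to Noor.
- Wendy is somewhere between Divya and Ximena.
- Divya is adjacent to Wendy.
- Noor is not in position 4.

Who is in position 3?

With clues 1–2, Ximena is ruled out for position 3.
With clues 1–3, Noor is ruled out for position 3.
With clues 1–4, Divya is ruled out for position 3.
So position 3 is Wendy.

Wendy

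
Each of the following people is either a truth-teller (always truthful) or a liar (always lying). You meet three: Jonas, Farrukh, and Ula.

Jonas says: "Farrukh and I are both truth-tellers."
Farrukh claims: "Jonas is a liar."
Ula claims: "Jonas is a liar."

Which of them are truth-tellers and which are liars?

Jonas: liar, Farrukh: truth-teller, Ula: truth-teller

Consider Jonas. Suppose Jonas is a truth-teller.
Then no assignment of the remaining roles makes every statement match its speaker's type — contradiction.
So Jonas is a liar.
With that fixed, Farrukh's statement is true, so Farrukh is a truth-teller.
With that fixed, Ula's statement is true, so Ula is a truth-teller.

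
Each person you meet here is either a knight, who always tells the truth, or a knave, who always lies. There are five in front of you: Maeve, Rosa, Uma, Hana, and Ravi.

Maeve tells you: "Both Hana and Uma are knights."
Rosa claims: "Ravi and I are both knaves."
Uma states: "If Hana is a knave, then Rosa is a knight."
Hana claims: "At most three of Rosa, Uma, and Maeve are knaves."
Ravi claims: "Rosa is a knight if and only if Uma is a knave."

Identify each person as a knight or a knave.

Maeve: knight, Rosa: knave, Uma: knight, Hana: knight, Ravi: knight

Regardless of anyone's role, Hana's statement is true, so Hana is a knight.
With that fixed, Uma's statement is true, so Uma is a knight.
With that fixed, Maeve's statement is true, so Maeve is a knight.
Consider Rosa. Suppose Rosa is a knight.
Then Rosa's own statement would have to be true, but it can't be — contradiction.
So Rosa is a knave.
With that fixed, Ravi's statement is true, so Ravi is a knight.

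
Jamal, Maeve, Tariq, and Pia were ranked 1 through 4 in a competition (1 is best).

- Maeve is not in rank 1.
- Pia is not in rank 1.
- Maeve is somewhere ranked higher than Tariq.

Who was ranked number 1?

Jamal

With clue 1, Maeve is ruled out for rank 1.
With clues 1–2, Pia is ruled out for rank 1.
With clues 1–3, Tariq is ruled out for rank 1.
So rank 1 is Jamal.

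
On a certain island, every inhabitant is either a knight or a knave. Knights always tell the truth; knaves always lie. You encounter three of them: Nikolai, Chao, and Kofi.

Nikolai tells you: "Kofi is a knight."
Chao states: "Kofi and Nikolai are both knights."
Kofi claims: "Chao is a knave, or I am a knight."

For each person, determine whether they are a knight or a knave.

Nikolai: knight, Chao: knight, Kofi: knight

Consider Nikolai. Suppose Nikolai is a knave.
Then no assignment of the remaining roles makes every statement match its speaker's type — contradiction.
So Nikolai is a knight.
Consider Chao. Suppose Chao is a knave.
Then no assignment of the remaining roles makes every statement match its speaker's type — contradiction.
So Chao is a knight.
Consider Kofi. Suppose Kofi is a knave.
Then Nikolai's statement comes out false, contradicting Nikolai being a knight.
So Kofi is a knight.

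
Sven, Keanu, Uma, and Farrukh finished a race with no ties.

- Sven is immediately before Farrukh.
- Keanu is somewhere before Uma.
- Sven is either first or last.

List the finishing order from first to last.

Sven, Farrukh, Keanu, Uma

From clue 1: Sven is in {1,2,3}.
From clues 1–2: Keanu is in {1,3}.
From clues 1–3: Sven → place 1, Farrukh → place 2, Keanu → place 3, Uma → place 4.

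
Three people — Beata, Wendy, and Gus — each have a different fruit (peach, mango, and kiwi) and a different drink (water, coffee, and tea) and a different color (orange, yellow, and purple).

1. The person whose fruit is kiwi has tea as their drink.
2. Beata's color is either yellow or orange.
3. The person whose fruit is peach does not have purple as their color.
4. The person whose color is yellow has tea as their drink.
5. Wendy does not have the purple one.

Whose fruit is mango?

With clues 1–4, Beata is impossible for the one with fruit mango.
With clues 1–5, Wendy is impossible for the one with fruit mango.
That leaves Gus.

Gus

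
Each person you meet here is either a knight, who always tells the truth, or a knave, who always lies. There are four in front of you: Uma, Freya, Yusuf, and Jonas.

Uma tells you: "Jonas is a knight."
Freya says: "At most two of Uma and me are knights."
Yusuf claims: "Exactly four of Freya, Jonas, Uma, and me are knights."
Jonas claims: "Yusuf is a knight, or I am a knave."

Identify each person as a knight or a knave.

Regardless of anyone's role, Freya's statement is true, so Freya is a knight.
Consider Uma. Suppose Uma is a knave.
Then no assignment of the remaining roles makes every statement match its speaker's type — contradiction.
So Uma is a knight.
Consider Yusuf. Suppose Yusuf is a knave.
Then whichever role Jonas has, Jonas's statement has the wrong truth value — contradiction.
So Yusuf is a knight.
With that fixed, Jonas's statement is true, so Jonas is a knight.

Uma: knight, Freya: knight, Yusuf: knight, Jonas: knight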